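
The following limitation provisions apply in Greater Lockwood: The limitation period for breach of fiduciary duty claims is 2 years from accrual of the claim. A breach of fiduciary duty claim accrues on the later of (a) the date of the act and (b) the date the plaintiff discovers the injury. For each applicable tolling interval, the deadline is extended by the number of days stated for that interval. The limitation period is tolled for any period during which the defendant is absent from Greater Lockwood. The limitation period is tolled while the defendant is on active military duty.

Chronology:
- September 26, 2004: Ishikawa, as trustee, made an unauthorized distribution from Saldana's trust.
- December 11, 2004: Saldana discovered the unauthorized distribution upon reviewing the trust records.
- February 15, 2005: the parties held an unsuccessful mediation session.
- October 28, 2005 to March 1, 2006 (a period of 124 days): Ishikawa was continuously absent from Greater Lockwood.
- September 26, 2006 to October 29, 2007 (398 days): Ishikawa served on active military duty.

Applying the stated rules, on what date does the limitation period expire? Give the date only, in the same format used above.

May 16, 2008

Taking the later of the act (September 26, 2004) and discovery (December 11, 2004), the claim accrued on December 11, 2004.
Adding the 2 years base period to December 11, 2004 gives a deadline of December 11, 2006, before any tolling.
Because the defendant's absence from the jurisdiction ran from October 28, 2005 to March 1, 2006, the deadline is extended by 124 days to April 14, 2007.
The defendant's active military service from September 26, 2006 to October 29, 2007 tolled the period for 398 days, extending the deadline to May 16, 2008.
None of the other events listed affects the running of the period under the stated rules.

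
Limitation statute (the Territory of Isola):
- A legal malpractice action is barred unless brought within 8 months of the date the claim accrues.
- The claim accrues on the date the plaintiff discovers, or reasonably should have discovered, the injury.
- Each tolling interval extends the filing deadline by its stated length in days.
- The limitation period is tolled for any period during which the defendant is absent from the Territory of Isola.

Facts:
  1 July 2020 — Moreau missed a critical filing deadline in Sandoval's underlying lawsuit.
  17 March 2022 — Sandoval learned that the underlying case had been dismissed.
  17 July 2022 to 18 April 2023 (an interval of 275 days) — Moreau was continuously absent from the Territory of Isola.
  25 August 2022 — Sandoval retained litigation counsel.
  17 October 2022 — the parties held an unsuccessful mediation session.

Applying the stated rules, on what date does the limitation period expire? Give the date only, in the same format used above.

19 August 2023

Under the discovery rule, the claim accrued on 17 March 2022, when Sandoval discovered the injury — not on the 1 July 2020 date of the underlying act.
8 months from 17 March 2022 is 17 November 2022.
The period was tolled for 275 days by the defendant's absence from the jurisdiction (17 July 2022 to 18 April 2023), pushing the deadline to 19 August 2023.
The other events in the timeline have no effect on the limitation period under the stated rules.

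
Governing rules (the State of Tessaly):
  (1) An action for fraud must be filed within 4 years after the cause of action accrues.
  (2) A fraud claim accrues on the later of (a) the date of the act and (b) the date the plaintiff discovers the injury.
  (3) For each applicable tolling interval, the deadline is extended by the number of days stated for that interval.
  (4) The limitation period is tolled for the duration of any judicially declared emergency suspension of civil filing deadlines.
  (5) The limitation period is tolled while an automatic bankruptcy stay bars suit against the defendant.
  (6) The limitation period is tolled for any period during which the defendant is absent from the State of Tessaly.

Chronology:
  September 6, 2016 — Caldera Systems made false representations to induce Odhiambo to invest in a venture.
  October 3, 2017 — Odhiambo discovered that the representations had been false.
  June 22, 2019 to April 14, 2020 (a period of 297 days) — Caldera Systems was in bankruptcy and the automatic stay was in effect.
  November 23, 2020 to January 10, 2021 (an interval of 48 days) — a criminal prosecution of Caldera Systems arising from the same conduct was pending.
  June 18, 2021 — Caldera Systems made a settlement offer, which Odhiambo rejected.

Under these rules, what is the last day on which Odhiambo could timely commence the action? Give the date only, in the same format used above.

July 27, 2022

The claim accrued on October 3, 2017 — the later of the September 6, 2016 act and the October 3, 2017 discovery.
4 years from October 3, 2017 is October 3, 2021.
The period was tolled for 297 days by the automatic bankruptcy stay (June 22, 2019 to April 14, 2020), pushing the deadline to July 27, 2022.
No stated provision tolls the period for a criminal prosecution, so the interval from November 23, 2020 to January 10, 2021 has no effect on the deadline.
Nothing else in the chronology tolls or restarts the period.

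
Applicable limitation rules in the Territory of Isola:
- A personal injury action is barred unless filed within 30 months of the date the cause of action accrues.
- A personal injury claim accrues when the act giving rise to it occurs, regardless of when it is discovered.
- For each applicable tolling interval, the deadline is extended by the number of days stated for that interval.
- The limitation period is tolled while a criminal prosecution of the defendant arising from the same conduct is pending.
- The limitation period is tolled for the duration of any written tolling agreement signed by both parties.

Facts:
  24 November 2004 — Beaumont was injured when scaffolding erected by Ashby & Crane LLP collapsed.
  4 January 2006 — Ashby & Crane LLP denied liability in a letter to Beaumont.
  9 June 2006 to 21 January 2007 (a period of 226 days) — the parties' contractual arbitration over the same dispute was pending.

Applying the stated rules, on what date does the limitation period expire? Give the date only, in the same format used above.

The claim accrued on 24 November 2004, when the wrongful act occurred.
The untolled deadline — 30 months after 24 November 2004 — is 24 May 2007.
Although a pending arbitration ran from 9 June 2006 to 21 January 2007, the stated rules do not make that a tolling event, so it is disregarded.
Nothing else in the chronology tolls or restarts the period.

24 May 2007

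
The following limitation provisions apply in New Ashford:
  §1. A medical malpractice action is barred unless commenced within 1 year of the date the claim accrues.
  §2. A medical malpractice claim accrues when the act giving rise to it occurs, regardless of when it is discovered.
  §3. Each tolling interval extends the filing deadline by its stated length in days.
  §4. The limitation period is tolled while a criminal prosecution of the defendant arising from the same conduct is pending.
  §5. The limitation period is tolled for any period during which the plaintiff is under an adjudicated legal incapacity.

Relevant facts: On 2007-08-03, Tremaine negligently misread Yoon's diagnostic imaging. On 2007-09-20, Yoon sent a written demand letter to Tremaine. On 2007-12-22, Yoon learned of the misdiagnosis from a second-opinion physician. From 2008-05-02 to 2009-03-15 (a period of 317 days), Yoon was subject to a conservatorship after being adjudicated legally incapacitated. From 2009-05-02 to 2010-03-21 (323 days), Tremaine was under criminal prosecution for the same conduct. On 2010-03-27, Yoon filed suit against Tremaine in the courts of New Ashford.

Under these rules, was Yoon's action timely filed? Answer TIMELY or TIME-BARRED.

Because the rule ties accrual to occurrence, the claim accrued on 2007-08-03, not on the 2007-12-22 discovery date.
Adding the 1 year base period to 2007-08-03 gives a deadline of 2008-08-03, before any tolling.
Because the plaintiff's legal incapacity ran from 2008-05-02 to 2009-03-15, the deadline is extended by 317 days to 2009-06-16.
The pending criminal prosecution from 2009-05-02 to 2010-03-21 tolled the period for 323 days, extending the deadline to 2010-05-05.
The other events in the timeline have no effect on the limitation period under the stated rules.
Yoon filed on 2010-03-27, before the 2010-05-05 deadline, so the action is timely.

TIMELY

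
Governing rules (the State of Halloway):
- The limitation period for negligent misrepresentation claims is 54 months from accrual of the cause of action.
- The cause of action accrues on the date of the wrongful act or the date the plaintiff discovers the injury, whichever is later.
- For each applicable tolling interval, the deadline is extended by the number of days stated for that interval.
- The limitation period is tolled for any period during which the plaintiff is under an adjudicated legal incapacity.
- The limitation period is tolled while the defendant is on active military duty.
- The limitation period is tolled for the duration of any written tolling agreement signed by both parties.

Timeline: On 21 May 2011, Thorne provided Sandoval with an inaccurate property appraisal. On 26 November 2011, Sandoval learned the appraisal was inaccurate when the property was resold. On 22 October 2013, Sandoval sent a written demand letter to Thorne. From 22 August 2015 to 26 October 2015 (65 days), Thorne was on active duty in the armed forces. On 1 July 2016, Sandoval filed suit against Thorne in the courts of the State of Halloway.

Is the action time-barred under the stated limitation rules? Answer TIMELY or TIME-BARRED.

The claim accrued on 26 November 2011 — the later of the 21 May 2011 act and the 26 November 2011 discovery.
54 months from 26 November 2011 is 26 May 2016.
Because the defendant's active military service ran from 22 August 2015 to 26 October 2015, the deadline is extended by 65 days to 30 July 2016.
Nothing else in the chronology tolls or restarts the period.
The 1 July 2016 filing precedes the 30 July 2016 deadline; the claim is timely.

TIMELY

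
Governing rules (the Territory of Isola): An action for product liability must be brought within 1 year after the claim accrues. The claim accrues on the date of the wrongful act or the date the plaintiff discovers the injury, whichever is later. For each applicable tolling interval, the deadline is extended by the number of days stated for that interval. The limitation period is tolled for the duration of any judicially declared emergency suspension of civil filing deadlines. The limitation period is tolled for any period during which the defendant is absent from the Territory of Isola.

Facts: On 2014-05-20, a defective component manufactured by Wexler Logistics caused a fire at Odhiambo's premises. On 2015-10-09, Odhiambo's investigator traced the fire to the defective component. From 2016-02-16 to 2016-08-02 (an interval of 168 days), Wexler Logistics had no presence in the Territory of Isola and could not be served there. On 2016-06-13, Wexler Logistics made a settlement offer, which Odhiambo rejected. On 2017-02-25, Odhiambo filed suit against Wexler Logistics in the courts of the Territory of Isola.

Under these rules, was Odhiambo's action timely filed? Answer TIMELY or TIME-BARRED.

The claim accrued on 2015-10-09 — the later of the 2014-05-20 act and the 2015-10-09 discovery.
Adding the 1 year base period to 2015-10-09 gives a deadline of 2016-10-09, before any tolling.
The defendant's absence from the jurisdiction from 2016-02-16 to 2016-08-02 tolled the period for 168 days, extending the deadline to 2017-03-26.
The other events in the timeline have no effect on the limitation period under the stated rules.
Filing on 2017-02-25 beat the 2017-03-26 deadline — the action is timely.

TIMELY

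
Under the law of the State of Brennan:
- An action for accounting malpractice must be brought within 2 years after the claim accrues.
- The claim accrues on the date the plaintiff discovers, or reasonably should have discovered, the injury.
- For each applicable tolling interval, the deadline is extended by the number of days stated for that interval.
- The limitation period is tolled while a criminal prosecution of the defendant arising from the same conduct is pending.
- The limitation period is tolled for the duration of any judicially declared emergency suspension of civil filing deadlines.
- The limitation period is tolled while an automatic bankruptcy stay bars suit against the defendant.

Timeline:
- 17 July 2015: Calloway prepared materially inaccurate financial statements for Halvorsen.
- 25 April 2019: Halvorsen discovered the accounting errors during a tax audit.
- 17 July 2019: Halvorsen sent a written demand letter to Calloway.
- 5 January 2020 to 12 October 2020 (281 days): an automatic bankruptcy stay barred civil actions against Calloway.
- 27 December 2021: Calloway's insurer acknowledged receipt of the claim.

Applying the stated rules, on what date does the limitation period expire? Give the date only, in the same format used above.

31 January 2022

The claim did not accrue until Halvorsen discovered the injury on 25 April 2019; the 17 July 2015 act date does not start the clock under the stated rule.
The untolled deadline — 2 years after 25 April 2019 — is 25 April 2021.
Because the automatic bankruptcy stay ran from 5 January 2020 to 12 October 2020, the deadline is extended by 281 days to 31 January 2022.
Nothing else in the chronology tolls or restarts the period.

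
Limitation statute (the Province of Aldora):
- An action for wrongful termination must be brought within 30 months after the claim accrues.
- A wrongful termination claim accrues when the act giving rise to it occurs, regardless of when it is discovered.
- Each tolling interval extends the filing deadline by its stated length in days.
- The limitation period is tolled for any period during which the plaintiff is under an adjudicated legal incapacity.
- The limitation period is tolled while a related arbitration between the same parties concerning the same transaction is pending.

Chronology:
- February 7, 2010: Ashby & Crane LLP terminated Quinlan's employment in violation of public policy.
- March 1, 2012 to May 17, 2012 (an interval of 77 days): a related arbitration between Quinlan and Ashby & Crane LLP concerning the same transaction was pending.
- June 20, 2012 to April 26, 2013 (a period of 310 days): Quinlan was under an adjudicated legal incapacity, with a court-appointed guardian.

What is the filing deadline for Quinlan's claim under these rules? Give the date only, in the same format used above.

The claim accrued on February 7, 2010, the date of the act.
30 months from February 7, 2010 is August 7, 2012.
The period was tolled for 77 days by the pending related arbitration (March 1, 2012 to May 17, 2012), pushing the deadline to October 23, 2012.
The plaintiff's legal incapacity from June 20, 2012 to April 26, 2013 tolled the period for 310 days, extending the deadline to August 29, 2013.

August 29, 2013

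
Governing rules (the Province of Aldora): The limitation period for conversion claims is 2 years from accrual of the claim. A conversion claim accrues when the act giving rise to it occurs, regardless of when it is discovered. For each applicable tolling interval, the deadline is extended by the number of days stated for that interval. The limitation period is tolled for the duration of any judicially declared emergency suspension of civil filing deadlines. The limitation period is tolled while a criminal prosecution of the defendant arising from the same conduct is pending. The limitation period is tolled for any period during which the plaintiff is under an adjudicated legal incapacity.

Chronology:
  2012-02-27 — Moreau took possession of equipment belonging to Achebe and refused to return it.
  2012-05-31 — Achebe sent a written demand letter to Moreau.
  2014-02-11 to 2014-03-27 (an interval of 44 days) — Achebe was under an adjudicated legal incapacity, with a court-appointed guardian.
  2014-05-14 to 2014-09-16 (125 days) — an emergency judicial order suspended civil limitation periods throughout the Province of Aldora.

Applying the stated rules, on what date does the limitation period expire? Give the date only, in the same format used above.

2014-04-12

The limitation period began to run on 2012-02-27.
2 years from 2012-02-27 is 2014-02-27.
Because the plaintiff's legal incapacity ran from 2014-02-11 to 2014-03-27, the deadline is extended by 44 days to 2014-04-12.
The emergency suspension of filing deadlines from 2014-05-14 to 2014-09-16 began after the period had already run on 2014-04-12, so it has no tolling effect.
Nothing else in the chronology tolls or restarts the period.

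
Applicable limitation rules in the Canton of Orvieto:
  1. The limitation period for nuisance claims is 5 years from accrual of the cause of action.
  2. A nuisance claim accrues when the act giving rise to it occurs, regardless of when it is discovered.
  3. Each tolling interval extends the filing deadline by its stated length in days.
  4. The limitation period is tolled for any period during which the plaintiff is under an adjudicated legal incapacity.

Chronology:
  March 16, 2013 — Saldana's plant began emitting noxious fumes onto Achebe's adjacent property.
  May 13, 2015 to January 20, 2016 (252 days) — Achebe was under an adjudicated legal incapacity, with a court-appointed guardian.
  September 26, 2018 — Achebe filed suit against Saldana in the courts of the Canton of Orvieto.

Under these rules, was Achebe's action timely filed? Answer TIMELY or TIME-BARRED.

TIMELY

The limitation period began to run on March 16, 2013.
Adding the 5 years base period to March 16, 2013 gives a deadline of March 16, 2018, before any tolling.
The period was tolled for 252 days by the plaintiff's legal incapacity (May 13, 2015 to January 20, 2016), pushing the deadline to November 23, 2018.
The September 26, 2018 filing precedes the November 23, 2018 deadline; the claim is timely.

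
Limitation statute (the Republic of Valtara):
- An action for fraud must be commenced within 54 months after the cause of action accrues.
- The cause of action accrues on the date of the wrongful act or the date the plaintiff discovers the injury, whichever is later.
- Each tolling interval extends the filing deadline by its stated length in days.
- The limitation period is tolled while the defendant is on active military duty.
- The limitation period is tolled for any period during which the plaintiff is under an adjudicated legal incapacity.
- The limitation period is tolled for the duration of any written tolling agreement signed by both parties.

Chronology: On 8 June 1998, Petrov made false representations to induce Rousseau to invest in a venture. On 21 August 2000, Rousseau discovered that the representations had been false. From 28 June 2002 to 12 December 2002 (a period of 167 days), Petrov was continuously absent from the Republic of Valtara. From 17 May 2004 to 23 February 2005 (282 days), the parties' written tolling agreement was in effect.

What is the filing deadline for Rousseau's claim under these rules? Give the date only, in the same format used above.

30 November 2005

Because discovery on 21 August 2000 post-dates the 8 June 1998 act, accrual under the later-of rule falls on 21 August 2000.
The untolled deadline — 54 months after 21 August 2000 — is 21 February 2005.
The written tolling agreement from 17 May 2004 to 23 February 2005 tolled the period for 282 days, extending the deadline to 30 November 2005.
Although the defendant's absence ran from 28 June 2002 to 12 December 2002, the stated rules do not make that a tolling event, so it is disregarded.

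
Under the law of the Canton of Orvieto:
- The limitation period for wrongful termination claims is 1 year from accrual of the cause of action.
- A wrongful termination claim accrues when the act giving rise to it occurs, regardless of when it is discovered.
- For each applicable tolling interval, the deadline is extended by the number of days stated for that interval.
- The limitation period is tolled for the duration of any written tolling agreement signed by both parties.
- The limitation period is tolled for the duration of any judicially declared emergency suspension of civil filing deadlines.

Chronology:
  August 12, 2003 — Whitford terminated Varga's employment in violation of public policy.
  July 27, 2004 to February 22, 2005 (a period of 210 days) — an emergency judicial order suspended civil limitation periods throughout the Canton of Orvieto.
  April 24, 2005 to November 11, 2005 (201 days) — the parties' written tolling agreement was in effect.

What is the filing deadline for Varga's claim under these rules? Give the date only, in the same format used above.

March 10, 2005

The claim accrued on August 12, 2003, when the wrongful act occurred.
The untolled deadline — 1 year after August 12, 2003 — is August 12, 2004.
Because the emergency suspension of filing deadlines ran from July 27, 2004 to February 22, 2005, the deadline is extended by 210 days to March 10, 2005.
The written tolling agreement starting April 24, 2005 came too late — the period had run on March 10, 2005 — and so does not extend the deadline.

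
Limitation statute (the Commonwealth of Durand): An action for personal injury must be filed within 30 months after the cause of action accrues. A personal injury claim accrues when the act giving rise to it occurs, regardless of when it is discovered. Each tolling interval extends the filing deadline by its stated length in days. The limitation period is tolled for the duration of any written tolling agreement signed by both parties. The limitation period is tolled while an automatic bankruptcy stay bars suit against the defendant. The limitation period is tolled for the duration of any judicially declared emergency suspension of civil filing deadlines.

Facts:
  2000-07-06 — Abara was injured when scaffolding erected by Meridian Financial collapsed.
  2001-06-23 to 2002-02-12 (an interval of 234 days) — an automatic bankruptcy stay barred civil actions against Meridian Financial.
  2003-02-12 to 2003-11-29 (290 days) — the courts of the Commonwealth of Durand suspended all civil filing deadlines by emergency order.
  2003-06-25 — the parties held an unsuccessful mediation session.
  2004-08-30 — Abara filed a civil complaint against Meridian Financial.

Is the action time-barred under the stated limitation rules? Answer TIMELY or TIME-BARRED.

The claim accrued on 2000-07-06, when the wrongful act occurred.
30 months from 2000-07-06 is 2003-01-06.
Because the automatic bankruptcy stay ran from 2001-06-23 to 2002-02-12, the deadline is extended by 234 days to 2003-08-28.
The period was tolled for 290 days by the emergency suspension of filing deadlines (2003-02-12 to 2003-11-29), pushing the deadline to 2004-06-13.
The other events in the timeline have no effect on the limitation period under the stated rules.
Filing on 2004-08-30 missed the 2004-06-13 deadline — the action is time-barred.

TIME-BARRED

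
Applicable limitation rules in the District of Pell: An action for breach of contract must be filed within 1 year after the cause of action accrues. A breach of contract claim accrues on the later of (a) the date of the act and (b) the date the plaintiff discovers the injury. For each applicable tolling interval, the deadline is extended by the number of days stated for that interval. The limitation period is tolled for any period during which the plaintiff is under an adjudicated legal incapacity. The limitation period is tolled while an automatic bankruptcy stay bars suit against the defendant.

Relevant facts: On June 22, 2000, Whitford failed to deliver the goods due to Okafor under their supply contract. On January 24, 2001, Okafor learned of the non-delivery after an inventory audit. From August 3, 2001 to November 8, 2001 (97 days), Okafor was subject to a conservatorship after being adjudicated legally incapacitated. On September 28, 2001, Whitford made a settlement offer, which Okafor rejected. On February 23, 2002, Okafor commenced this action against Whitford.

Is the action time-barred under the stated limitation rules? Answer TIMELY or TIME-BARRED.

TIMELY

Because discovery on January 24, 2001 post-dates the June 22, 2000 act, accrual under the later-of rule falls on January 24, 2001.
The untolled deadline — 1 year after January 24, 2001 — is January 24, 2002.
The plaintiff's legal incapacity from August 3, 2001 to November 8, 2001 tolled the period for 97 days, extending the deadline to May 1, 2002.
None of the other events listed affects the running of the period under the stated rules.
The February 23, 2002 filing precedes the May 1, 2002 deadline; the claim is timely.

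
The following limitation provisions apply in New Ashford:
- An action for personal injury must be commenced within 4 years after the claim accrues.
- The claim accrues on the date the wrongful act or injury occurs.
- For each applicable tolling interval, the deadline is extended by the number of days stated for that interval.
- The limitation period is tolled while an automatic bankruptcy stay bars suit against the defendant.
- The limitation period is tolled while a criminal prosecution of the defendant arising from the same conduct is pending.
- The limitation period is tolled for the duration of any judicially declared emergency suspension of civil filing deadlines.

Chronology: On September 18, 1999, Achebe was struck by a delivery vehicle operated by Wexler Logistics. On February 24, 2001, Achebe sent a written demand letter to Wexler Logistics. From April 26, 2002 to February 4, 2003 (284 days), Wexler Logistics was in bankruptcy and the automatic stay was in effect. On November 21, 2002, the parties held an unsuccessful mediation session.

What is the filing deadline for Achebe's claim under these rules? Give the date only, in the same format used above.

The claim accrued on September 18, 1999, when the wrongful act occurred.
Adding the 4 years base period to September 18, 1999 gives a deadline of September 18, 2003, before any tolling.
The period was tolled for 284 days by the automatic bankruptcy stay (April 26, 2002 to February 4, 2003), pushing the deadline to June 28, 2004.
Nothing else in the chronology tolls or restarts the period.

June 28, 2004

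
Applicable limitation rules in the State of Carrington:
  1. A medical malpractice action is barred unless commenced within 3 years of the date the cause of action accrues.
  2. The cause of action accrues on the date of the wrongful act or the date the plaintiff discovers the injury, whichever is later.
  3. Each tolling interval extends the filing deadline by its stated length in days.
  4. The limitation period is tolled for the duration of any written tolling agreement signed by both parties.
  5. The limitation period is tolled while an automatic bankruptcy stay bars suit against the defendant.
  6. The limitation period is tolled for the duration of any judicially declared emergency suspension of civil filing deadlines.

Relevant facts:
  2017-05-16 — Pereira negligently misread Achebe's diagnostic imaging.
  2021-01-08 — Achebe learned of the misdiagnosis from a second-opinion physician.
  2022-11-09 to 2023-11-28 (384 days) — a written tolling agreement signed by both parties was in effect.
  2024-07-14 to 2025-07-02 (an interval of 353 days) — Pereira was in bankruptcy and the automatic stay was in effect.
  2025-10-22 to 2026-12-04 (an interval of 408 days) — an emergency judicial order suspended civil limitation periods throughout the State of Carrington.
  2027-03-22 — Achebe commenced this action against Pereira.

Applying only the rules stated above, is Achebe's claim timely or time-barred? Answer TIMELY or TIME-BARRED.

TIME-BARRED

Taking the later of the act (2017-05-16) and discovery (2021-01-08), the claim accrued on 2021-01-08.
The untolled deadline — 3 years after 2021-01-08 — is 2024-01-08.
Because the written tolling agreement ran from 2022-11-09 to 2023-11-28, the deadline is extended by 384 days to 2025-01-26.
Because the automatic bankruptcy stay ran from 2024-07-14 to 2025-07-02, the deadline is extended by 353 days to 2026-01-14.
The emergency suspension of filing deadlines from 2025-10-22 to 2026-12-04 tolled the period for 408 days, extending the deadline to 2027-02-26.
The 2027-03-22 filing falls after the 2027-02-26 deadline; the claim is time-barred.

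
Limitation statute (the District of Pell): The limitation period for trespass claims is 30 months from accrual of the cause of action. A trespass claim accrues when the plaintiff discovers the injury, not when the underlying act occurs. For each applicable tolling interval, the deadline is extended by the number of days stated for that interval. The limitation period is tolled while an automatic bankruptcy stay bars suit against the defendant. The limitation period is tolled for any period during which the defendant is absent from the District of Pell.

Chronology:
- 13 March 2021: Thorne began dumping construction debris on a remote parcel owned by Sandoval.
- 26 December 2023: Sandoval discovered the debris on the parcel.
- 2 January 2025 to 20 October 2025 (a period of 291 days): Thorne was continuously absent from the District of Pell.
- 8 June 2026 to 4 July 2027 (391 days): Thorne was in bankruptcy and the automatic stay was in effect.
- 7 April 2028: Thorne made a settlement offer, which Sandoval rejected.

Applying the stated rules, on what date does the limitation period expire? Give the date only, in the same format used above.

8 May 2028

Accrual is tied to discovery, so the period began on 26 December 2023 rather than on 13 March 2021 when the act occurred.
Adding the 30 months base period to 26 December 2023 gives a deadline of 26 June 2026, before any tolling.
The period was tolled for 291 days by the defendant's absence from the jurisdiction (2 January 2025 to 20 October 2025), pushing the deadline to 13 April 2027.
The period was tolled for 391 days by the automatic bankruptcy stay (8 June 2026 to 4 July 2027), pushing the deadline to 8 May 2028.
The other events in the timeline have no effect on the limitation period under the stated rules.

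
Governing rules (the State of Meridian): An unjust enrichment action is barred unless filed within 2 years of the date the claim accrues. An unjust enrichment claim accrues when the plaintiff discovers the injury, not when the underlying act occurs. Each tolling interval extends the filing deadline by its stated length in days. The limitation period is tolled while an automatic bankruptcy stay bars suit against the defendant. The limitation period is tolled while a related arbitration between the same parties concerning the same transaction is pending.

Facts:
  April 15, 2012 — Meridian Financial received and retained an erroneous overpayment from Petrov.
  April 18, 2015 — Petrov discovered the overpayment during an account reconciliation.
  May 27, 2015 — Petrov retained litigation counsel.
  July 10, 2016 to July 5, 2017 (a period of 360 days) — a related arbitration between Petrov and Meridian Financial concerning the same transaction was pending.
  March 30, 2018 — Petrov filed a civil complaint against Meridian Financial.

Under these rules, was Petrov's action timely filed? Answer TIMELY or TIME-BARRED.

TIMELY

Accrual is tied to discovery, so the period began on April 18, 2015 rather than on April 15, 2012 when the act occurred.
The untolled deadline — 2 years after April 18, 2015 — is April 18, 2017.
The period was tolled for 360 days by the pending related arbitration (July 10, 2016 to July 5, 2017), pushing the deadline to April 13, 2018.
The other events in the timeline have no effect on the limitation period under the stated rules.
Filing on March 30, 2018 beat the April 13, 2018 deadline — the action is timely.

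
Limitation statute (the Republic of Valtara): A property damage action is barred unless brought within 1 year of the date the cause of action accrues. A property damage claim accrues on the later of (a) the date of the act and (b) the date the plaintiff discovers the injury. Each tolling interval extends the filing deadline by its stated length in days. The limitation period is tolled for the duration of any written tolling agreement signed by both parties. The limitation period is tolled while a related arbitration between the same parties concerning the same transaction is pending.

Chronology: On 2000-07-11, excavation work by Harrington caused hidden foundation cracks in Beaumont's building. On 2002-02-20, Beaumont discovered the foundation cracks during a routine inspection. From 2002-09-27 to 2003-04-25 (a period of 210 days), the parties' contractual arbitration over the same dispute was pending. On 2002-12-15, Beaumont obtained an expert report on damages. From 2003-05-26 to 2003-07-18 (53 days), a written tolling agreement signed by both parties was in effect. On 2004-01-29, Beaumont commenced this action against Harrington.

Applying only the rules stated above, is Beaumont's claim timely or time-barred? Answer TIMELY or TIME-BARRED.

TIME-BARRED

Because discovery on 2002-02-20 post-dates the 2000-07-11 act, accrual under the later-of rule falls on 2002-02-20.
1 year from 2002-02-20 is 2003-02-20.
The pending related arbitration from 2002-09-27 to 2003-04-25 tolled the period for 210 days, extending the deadline to 2003-09-18.
The period was tolled for 53 days by the written tolling agreement (2003-05-26 to 2003-07-18), pushing the deadline to 2003-11-10.
The other events in the timeline have no effect on the limitation period under the stated rules.
The 2004-01-29 filing falls after the 2003-11-10 deadline; the claim is time-barred.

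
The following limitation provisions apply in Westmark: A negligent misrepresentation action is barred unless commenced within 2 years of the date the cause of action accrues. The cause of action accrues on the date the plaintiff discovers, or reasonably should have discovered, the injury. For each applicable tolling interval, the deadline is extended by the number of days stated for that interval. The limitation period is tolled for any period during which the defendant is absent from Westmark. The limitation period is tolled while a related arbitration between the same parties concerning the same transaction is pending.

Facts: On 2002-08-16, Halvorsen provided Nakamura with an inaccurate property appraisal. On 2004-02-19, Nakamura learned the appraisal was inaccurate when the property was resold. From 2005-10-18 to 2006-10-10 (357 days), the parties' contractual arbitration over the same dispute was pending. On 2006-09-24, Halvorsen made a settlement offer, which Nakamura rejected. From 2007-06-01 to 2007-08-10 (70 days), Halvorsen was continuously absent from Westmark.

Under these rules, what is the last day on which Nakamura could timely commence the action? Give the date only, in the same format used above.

The claim did not accrue until Nakamura discovered the injury on 2004-02-19; the 2002-08-16 act date does not start the clock under the stated rule.
2 years from 2004-02-19 is 2006-02-19.
The pending related arbitration from 2005-10-18 to 2006-10-10 tolled the period for 357 days, extending the deadline to 2007-02-11.
The defendant's absence from the jurisdiction from 2007-06-01 to 2007-08-10 began after the period had already run on 2007-02-11, so it has no tolling effect.
The other events in the timeline have no effect on the limitation period under the stated rules.

2007-02-11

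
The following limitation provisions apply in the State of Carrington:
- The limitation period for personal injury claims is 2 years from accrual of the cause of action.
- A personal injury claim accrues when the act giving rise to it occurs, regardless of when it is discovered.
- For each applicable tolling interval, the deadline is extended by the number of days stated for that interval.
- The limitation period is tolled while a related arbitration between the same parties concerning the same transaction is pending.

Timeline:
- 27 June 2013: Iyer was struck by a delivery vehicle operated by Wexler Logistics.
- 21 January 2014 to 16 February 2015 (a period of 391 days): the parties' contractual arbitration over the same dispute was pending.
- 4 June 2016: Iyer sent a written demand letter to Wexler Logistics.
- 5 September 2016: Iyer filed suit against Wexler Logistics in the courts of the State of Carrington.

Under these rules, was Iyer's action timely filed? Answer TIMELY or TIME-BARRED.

TIME-BARRED

The cause of action accrued on 27 June 2013, the date of the act.
Adding the 2 years base period to 27 June 2013 gives a deadline of 27 June 2015, before any tolling.
The pending related arbitration from 21 January 2014 to 16 February 2015 tolled the period for 391 days, extending the deadline to 22 July 2016.
Nothing else in the chronology tolls or restarts the period.
The 5 September 2016 filing falls after the 22 July 2016 deadline; the claim is time-barred.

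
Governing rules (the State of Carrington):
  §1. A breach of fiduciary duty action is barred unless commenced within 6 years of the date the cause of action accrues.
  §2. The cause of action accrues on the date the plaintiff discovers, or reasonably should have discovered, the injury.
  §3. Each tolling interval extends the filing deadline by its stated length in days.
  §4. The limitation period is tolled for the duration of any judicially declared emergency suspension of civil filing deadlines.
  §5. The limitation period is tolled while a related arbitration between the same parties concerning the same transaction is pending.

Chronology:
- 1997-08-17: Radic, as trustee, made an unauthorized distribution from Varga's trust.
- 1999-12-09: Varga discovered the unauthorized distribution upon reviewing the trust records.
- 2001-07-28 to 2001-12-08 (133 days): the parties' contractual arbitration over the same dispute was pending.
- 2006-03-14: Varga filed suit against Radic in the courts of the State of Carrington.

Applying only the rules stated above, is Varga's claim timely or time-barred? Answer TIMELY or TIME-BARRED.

Under the discovery rule, the claim accrued on 1999-12-09, when Varga discovered the injury — not on the 1997-08-17 date of the underlying act.
Adding the 6 years base period to 1999-12-09 gives a deadline of 2005-12-09, before any tolling.
The period was tolled for 133 days by the pending related arbitration (2001-07-28 to 2001-12-08), pushing the deadline to 2006-04-21.
The 2006-03-14 filing precedes the 2006-04-21 deadline; the claim is timely.

TIMELY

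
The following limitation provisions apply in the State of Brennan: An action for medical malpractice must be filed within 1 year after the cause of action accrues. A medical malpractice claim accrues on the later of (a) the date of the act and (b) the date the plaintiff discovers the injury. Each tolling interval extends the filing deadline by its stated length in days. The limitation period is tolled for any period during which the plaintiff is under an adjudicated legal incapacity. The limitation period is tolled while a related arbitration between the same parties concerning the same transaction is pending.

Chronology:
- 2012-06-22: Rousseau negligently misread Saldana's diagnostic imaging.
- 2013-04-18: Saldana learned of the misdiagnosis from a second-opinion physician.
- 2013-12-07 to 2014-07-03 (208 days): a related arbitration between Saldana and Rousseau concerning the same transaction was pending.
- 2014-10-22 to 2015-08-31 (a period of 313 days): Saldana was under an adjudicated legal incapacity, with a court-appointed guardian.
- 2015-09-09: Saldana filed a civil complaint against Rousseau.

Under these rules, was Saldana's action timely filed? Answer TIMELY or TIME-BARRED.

TIMELY

Taking the later of the act (2012-06-22) and discovery (2013-04-18), the claim accrued on 2013-04-18.
The untolled deadline — 1 year after 2013-04-18 — is 2014-04-18.
The pending related arbitration from 2013-12-07 to 2014-07-03 tolled the period for 208 days, extending the deadline to 2014-11-12.
The plaintiff's legal incapacity from 2014-10-22 to 2015-08-31 tolled the period for 313 days, extending the deadline to 2015-09-21.
Saldana filed on 2015-09-09, before the 2015-09-21 deadline, so the action is timely.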